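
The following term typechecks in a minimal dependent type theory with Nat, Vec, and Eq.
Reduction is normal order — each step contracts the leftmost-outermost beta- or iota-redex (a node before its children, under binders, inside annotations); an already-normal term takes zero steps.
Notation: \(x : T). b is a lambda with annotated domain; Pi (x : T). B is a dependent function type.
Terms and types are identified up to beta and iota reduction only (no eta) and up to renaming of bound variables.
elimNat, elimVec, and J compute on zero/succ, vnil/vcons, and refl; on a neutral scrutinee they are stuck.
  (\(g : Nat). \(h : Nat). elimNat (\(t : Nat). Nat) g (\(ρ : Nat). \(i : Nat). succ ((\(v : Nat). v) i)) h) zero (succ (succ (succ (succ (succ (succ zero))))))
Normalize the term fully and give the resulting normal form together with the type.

reduced normal form:
  succ (succ (succ (succ (succ (succ zero)))))
type:
  Nat


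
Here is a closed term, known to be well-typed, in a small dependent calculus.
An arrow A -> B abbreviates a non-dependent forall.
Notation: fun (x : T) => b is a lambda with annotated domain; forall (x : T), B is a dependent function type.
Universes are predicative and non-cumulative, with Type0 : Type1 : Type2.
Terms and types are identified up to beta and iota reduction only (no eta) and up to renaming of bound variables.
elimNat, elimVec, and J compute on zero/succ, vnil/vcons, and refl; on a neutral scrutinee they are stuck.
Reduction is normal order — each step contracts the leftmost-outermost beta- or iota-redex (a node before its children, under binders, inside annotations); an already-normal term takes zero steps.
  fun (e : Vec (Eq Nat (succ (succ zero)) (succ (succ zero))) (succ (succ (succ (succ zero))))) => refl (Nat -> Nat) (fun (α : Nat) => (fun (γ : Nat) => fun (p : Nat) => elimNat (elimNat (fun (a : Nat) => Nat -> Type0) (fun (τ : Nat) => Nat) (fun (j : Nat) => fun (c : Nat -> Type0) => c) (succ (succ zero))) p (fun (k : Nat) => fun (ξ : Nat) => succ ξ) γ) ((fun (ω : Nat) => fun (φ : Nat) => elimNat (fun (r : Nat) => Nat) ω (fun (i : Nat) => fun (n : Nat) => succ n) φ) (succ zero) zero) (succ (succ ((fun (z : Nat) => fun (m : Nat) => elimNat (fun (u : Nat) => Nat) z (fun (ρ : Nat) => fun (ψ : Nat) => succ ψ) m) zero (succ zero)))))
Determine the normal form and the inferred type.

normal form:
  fun (e : Vec (Eq Nat (succ (succ zero)) (succ (succ zero))) (succ (succ (succ (succ zero))))) => refl (Nat -> Nat) (fun (α : Nat) => succ (succ (succ (succ zero))))
type:
  Vec (Eq Nat (succ (succ zero)) (succ (succ zero))) (succ (succ (succ (succ zero)))) -> Eq (Nat -> Nat) (fun (e : Nat) => succ (succ (succ (succ zero)))) (fun (α : Nat) => succ (succ (succ (succ zero))))
observation: 22 normal-order steps separate the term from its normal form.


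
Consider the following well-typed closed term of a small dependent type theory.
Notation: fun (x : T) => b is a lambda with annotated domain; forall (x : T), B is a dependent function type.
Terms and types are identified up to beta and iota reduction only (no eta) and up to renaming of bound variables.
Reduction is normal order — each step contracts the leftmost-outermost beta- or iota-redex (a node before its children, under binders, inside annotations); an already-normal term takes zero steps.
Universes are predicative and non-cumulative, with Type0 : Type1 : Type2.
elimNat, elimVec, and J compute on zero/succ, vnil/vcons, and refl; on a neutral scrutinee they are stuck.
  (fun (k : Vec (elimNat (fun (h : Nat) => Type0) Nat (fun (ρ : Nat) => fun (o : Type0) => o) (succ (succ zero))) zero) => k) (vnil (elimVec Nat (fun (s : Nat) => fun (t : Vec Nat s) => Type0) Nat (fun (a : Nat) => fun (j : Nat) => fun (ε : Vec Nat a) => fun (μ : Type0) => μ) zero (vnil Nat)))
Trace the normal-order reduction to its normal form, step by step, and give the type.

reduction (normal order):
  (fun (k : Vec (elimNat (fun (h : Nat) => Type0) Nat (fun (ρ : Nat) => fun (o : Type0) => o) (succ (succ zero))) zero) => k) (vnil (elimVec Nat (fun (s : Nat) => fun (t : Vec Nat s) => Type0) Nat (fun (a : Nat) => fun (j : Nat) => fun (ε : Vec Nat a) => fun (μ : Type0) => μ) zero (vnil Nat)))
  ~> vnil (elimVec Nat (fun (k : Nat) => fun (h : Vec Nat k) => Type0) Nat (fun (ρ : Nat) => fun (o : Nat) => fun (s : Vec Nat ρ) => fun (t : Type0) => t) zero (vnil Nat))
  ~> vnil Nat
type:
  Vec Nat zero


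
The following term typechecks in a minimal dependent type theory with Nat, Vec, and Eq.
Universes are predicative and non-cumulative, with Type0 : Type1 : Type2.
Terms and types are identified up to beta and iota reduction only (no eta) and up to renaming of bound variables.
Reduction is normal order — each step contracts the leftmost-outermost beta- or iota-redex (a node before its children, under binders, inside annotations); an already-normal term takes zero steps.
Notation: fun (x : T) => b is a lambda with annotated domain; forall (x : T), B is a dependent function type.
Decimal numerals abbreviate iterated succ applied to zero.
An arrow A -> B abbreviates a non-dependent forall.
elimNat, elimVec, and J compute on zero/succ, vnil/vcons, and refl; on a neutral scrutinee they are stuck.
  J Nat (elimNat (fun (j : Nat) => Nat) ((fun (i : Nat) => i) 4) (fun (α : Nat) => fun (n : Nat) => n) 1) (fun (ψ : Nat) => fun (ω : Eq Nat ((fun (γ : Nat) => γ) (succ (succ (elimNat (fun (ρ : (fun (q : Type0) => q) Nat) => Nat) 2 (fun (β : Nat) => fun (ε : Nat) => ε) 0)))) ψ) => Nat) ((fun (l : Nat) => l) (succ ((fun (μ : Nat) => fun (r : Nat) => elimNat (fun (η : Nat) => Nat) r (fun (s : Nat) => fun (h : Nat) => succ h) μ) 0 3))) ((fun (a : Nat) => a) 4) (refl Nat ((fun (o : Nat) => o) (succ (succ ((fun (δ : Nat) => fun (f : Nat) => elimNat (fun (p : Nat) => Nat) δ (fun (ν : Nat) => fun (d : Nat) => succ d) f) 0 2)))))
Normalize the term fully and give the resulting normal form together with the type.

resulting normal form:
  4
inferred type:
  Nat
observation: the leftmost-outermost redex is a J iota-redex, and normalization takes 5 steps.


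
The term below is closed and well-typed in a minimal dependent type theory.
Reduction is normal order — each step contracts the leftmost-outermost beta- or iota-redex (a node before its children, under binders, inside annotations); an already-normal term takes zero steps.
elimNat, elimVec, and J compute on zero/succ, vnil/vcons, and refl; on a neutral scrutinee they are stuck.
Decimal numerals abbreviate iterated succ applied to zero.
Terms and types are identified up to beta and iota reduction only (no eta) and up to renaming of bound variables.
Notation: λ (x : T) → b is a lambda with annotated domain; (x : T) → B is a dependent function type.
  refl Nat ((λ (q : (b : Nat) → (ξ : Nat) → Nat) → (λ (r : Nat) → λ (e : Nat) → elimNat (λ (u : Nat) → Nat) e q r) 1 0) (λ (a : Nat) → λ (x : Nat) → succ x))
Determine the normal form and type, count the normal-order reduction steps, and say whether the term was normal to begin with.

normal form:
  refl Nat 1
the term's type:
  Eq Nat 1 1
normal-order step count: 7
term was already normal: no
first contracted redex: a beta-redex


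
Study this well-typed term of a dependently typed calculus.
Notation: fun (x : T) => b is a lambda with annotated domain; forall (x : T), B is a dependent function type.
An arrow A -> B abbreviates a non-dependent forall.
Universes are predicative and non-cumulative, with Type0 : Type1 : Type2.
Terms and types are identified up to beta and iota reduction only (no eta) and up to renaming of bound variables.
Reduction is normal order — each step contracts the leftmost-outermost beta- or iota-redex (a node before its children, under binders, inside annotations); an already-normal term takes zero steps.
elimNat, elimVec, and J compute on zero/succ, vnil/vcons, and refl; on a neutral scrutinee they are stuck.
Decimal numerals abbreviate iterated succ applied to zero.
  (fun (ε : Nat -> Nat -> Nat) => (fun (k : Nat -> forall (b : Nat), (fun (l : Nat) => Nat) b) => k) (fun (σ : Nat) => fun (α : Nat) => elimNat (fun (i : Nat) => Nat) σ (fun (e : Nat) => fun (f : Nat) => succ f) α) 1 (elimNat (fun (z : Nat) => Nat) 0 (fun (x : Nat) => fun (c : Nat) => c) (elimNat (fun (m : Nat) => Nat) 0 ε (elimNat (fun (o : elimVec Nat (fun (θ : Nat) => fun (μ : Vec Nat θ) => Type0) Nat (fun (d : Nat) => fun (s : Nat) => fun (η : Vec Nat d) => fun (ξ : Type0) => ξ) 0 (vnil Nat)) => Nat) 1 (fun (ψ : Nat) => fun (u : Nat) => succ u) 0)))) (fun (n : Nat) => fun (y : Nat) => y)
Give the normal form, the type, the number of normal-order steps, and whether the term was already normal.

resulting normal form:
  1
type:
  Nat
normal-order step count: 11
term was already normal: no
first contracted redex: a beta-redex


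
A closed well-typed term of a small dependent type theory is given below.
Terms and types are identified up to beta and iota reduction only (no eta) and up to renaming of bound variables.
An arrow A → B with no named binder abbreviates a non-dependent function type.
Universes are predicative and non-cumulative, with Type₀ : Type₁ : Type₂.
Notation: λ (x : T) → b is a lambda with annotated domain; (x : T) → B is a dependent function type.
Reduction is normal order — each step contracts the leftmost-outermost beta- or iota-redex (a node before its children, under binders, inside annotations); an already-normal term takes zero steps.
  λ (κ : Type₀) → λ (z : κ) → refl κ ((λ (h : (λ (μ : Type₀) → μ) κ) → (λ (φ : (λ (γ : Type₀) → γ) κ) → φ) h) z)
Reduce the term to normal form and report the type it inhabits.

reduced normal form:
  λ (κ : Type₀) → λ (z : κ) → refl κ z
inferred type:
  (κ : Type₀) → (z : κ) → Eq κ z z


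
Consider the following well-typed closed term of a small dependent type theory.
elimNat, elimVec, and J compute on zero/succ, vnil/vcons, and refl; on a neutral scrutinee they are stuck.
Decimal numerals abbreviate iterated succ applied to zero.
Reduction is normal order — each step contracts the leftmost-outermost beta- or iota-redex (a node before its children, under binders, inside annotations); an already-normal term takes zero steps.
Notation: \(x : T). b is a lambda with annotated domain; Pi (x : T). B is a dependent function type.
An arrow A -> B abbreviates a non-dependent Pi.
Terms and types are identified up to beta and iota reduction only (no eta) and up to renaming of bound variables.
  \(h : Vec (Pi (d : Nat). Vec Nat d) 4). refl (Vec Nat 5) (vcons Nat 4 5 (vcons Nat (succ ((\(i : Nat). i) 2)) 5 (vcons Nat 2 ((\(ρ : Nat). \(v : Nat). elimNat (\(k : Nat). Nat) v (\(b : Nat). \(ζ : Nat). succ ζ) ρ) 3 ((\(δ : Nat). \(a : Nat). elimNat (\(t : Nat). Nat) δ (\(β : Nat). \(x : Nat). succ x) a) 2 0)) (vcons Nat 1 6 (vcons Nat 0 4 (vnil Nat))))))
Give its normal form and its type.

reduced normal form:
  \(h : Vec (Pi (d : Nat). Vec Nat d) 4). refl (Vec Nat 5) (vcons Nat 4 5 (vcons Nat 3 5 (vcons Nat 2 5 (vcons Nat 1 6 (vcons Nat 0 4 (vnil Nat))))))
the term's type:
  Vec (Pi (h : Nat). Vec Nat h) 4 -> Eq (Vec Nat 5) (vcons Nat 4 5 (vcons Nat 3 5 (vcons Nat 2 5 (vcons Nat 1 6 (vcons Nat 0 4 (vnil Nat)))))) (vcons Nat 4 5 (vcons Nat 3 5 (vcons Nat 2 5 (vcons Nat 1 6 (vcons Nat 0 4 (vnil Nat))))))


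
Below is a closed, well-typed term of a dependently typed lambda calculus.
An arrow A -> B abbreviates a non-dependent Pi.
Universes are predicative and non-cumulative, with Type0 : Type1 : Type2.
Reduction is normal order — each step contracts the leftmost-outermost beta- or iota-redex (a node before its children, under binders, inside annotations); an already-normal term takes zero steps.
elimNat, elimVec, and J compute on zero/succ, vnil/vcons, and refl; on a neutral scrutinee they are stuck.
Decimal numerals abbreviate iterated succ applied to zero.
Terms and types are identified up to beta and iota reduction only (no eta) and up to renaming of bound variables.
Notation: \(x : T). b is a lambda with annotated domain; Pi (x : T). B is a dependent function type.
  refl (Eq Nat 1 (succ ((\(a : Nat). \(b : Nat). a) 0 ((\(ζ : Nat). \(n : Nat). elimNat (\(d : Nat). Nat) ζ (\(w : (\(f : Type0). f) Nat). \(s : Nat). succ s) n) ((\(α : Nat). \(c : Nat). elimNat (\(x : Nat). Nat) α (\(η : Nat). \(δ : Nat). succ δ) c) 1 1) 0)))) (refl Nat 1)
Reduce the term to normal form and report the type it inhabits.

resulting normal form:
  refl (Eq Nat 1 1) (refl Nat 1)
the term's type:
  Eq (Eq Nat 1 1) (refl Nat 1) (refl Nat 1)
observation: 2 normal-order steps separate the term from its normal form.


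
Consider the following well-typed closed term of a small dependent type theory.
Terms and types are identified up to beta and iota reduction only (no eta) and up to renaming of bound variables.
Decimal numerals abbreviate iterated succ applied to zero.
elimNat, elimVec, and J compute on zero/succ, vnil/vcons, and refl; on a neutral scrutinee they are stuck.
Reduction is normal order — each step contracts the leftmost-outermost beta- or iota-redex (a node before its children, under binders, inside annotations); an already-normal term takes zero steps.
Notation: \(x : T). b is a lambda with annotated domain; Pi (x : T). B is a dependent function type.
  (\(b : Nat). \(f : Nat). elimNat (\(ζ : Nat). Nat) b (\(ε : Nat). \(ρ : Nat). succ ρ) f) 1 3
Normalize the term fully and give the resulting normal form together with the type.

reduced normal form:
  4
type:
  Nat
observation: the term reaches its normal form after 12 normal-order steps.


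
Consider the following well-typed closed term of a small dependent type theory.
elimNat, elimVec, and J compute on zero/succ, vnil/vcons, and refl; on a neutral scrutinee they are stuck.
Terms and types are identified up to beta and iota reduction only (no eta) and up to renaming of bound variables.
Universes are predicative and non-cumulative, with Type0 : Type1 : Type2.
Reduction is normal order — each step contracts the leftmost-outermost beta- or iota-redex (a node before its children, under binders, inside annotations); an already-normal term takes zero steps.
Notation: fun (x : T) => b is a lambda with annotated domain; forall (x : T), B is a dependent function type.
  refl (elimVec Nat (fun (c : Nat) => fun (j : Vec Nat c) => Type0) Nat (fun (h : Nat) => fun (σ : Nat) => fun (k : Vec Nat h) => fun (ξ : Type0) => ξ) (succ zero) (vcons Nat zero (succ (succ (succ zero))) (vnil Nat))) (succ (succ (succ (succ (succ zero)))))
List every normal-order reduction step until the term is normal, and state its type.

normal-order reduction:
  refl (elimVec Nat (fun (c : Nat) => fun (j : Vec Nat c) => Type0) Nat (fun (h : Nat) => fun (σ : Nat) => fun (k : Vec Nat h) => fun (ξ : Type0) => ξ) (succ zero) (vcons Nat zero (succ (succ (succ zero))) (vnil Nat))) (succ (succ (succ (succ (succ zero)))))
  ~> refl ((fun (c : Nat) => fun (j : Nat) => fun (h : Vec Nat c) => fun (σ : Type0) => σ) zero (succ (succ (succ zero))) (vnil Nat) (elimVec Nat (fun (k : Nat) => fun (ξ : Vec Nat k) => Type0) Nat (fun (l : Nat) => fun (g : Nat) => fun (r : Vec Nat l) => fun (s : Type0) => s) zero (vnil Nat))) (succ (succ (succ (succ (succ zero)))))
  ~> refl ((fun (c : Nat) => fun (j : Vec Nat zero) => fun (h : Type0) => h) (succ (succ (succ zero))) (vnil Nat) (elimVec Nat (fun (σ : Nat) => fun (k : Vec Nat σ) => Type0) Nat (fun (ξ : Nat) => fun (l : Nat) => fun (g : Vec Nat ξ) => fun (r : Type0) => r) zero (vnil Nat))) (succ (succ (succ (succ (succ zero)))))
  ~> refl ((fun (c : Vec Nat zero) => fun (j : Type0) => j) (vnil Nat) (elimVec Nat (fun (h : Nat) => fun (σ : Vec Nat h) => Type0) Nat (fun (k : Nat) => fun (ξ : Nat) => fun (l : Vec Nat k) => fun (g : Type0) => g) zero (vnil Nat))) (succ (succ (succ (succ (succ zero)))))
  ~> refl ((fun (c : Type0) => c) (elimVec Nat (fun (j : Nat) => fun (h : Vec Nat j) => Type0) Nat (fun (σ : Nat) => fun (k : Nat) => fun (ξ : Vec Nat σ) => fun (l : Type0) => l) zero (vnil Nat))) (succ (succ (succ (succ (succ zero)))))
  ~> refl (elimVec Nat (fun (c : Nat) => fun (j : Vec Nat c) => Type0) Nat (fun (h : Nat) => fun (σ : Nat) => fun (k : Vec Nat h) => fun (ξ : Type0) => ξ) zero (vnil Nat)) (succ (succ (succ (succ (succ zero)))))
  ~> refl Nat (succ (succ (succ (succ (succ zero)))))
inferred type:
  Eq Nat (succ (succ (succ (succ (succ zero))))) (succ (succ (succ (succ (succ zero)))))


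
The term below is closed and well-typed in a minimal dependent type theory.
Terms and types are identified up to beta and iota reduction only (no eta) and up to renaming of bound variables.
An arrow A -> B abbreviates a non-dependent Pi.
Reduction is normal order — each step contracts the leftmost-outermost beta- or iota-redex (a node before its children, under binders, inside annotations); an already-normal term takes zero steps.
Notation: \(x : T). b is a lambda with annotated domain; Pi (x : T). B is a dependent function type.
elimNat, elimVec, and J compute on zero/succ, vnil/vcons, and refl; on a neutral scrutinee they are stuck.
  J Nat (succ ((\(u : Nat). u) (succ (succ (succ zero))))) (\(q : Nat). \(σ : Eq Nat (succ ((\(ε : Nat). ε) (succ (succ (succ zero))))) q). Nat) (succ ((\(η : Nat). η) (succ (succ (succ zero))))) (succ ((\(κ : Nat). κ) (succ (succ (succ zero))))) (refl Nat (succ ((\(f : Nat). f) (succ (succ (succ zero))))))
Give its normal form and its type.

reduced normal form:
  succ (succ (succ (succ zero)))
type:
  Nat


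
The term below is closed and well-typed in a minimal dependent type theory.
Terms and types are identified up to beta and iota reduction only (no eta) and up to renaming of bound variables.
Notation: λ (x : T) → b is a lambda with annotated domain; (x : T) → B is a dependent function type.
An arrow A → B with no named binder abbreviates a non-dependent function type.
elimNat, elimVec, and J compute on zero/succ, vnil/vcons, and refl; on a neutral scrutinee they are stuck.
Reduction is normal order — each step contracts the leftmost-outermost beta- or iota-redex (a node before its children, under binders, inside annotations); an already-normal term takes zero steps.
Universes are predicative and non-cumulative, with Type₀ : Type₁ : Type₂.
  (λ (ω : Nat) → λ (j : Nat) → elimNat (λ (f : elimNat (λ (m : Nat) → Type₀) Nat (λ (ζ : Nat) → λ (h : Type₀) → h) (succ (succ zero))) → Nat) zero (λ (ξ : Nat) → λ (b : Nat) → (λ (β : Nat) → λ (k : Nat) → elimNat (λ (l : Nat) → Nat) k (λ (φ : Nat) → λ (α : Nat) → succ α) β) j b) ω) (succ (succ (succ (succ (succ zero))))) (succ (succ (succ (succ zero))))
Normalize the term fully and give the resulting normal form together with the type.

normal form:
  succ (succ (succ (succ (succ (succ (succ (succ (succ (succ (succ (succ (succ (succ (succ (succ (succ (succ (succ (succ zero)))))))))))))))))))
the term's type:
  Nat
observation: normalization takes exactly 93 steps under the normal-order strategy.


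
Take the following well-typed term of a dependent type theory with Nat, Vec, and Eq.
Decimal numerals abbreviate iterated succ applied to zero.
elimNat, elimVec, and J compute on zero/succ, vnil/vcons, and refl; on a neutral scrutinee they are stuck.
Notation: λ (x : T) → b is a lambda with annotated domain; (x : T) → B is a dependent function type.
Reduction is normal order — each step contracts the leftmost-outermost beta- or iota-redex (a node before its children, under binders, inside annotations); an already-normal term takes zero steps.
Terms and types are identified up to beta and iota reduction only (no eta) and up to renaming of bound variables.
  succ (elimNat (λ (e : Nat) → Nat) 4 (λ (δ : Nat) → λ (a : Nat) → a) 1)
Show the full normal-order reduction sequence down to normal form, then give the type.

reduction (normal order):
  succ (elimNat (λ (e : Nat) → Nat) 4 (λ (δ : Nat) → λ (a : Nat) → a) 1)
  ~> succ ((λ (e : Nat) → λ (δ : Nat) → δ) 0 (elimNat (λ (a : Nat) → Nat) 4 (λ (m : Nat) → λ (ε : Nat) → ε) 0))
  ~> succ ((λ (e : Nat) → e) (elimNat (λ (δ : Nat) → Nat) 4 (λ (a : Nat) → λ (m : Nat) → m) 0))
  ~> succ (elimNat (λ (e : Nat) → Nat) 4 (λ (δ : Nat) → λ (a : Nat) → a) 0)
  ~> 5
the term's type:
  Nat


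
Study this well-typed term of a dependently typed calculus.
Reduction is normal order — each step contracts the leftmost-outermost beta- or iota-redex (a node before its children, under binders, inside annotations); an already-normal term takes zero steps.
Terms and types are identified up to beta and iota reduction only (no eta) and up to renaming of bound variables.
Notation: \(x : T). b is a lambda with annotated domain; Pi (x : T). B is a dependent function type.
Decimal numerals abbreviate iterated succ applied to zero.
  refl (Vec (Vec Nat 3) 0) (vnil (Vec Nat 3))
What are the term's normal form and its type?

reduced normal form:
  refl (Vec (Vec Nat 3) 0) (vnil (Vec Nat 3))
the term's type:
  Eq (Vec (Vec Nat 3) 0) (vnil (Vec Nat 3)) (vnil (Vec Nat 3))
observation: no redex remains anywhere in the term; it is its own normal form.


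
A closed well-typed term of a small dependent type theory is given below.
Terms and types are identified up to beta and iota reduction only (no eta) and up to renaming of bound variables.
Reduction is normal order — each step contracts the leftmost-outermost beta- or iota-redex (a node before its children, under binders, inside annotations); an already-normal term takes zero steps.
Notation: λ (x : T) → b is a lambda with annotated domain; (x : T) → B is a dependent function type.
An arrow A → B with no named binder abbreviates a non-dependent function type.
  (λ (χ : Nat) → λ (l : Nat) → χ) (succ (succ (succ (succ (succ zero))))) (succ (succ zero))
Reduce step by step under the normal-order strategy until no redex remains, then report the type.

normal-order reduction:
  (λ (χ : Nat) → λ (l : Nat) → χ) (succ (succ (succ (succ (succ zero))))) (succ (succ zero))
  ~> (λ (χ : Nat) → succ (succ (succ (succ (succ zero))))) (succ (succ zero))
  ~> succ (succ (succ (succ (succ zero))))
type:
  Nat


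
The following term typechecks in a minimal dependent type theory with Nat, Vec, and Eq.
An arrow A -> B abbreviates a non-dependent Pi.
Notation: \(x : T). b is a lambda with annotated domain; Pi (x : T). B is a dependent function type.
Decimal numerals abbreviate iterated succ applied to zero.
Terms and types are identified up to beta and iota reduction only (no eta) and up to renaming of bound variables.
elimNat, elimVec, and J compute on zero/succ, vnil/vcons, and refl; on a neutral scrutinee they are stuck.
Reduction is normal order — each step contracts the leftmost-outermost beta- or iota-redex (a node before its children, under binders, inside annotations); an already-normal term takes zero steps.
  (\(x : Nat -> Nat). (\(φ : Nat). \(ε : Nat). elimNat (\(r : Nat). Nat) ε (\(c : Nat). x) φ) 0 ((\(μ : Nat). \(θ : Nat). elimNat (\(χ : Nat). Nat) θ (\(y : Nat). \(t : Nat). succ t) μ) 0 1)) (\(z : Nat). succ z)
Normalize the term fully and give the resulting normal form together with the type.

normal form:
  1
the term's type:
  Nat


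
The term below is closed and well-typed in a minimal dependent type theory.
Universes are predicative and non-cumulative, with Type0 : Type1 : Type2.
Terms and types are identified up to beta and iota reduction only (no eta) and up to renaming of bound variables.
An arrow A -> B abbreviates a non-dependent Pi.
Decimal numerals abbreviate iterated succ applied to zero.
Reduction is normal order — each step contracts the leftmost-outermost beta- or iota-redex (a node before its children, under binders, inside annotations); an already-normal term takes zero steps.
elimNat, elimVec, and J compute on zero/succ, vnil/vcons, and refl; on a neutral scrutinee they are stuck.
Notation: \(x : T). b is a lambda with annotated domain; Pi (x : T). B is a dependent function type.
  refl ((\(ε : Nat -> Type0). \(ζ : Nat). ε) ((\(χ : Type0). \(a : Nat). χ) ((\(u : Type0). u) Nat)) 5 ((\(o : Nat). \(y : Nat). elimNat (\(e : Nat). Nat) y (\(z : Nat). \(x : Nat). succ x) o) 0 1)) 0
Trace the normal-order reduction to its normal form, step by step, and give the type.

reduction (normal order):
  refl ((\(ε : Nat -> Type0). \(ζ : Nat). ε) ((\(χ : Type0). \(a : Nat). χ) ((\(u : Type0). u) Nat)) 5 ((\(o : Nat). \(y : Nat). elimNat (\(e : Nat). Nat) y (\(z : Nat). \(x : Nat). succ x) o) 0 1)) 0
  ~> refl ((\(ε : Nat). (\(ζ : Type0). \(χ : Nat). ζ) ((\(a : Type0). a) Nat)) 5 ((\(u : Nat). \(o : Nat). elimNat (\(y : Nat). Nat) o (\(e : Nat). \(z : Nat). succ z) u) 0 1)) 0
  ~> refl ((\(ε : Type0). \(ζ : Nat). ε) ((\(χ : Type0). χ) Nat) ((\(a : Nat). \(u : Nat). elimNat (\(o : Nat). Nat) u (\(y : Nat). \(e : Nat). succ e) a) 0 1)) 0
  ~> refl ((\(ε : Nat). (\(ζ : Type0). ζ) Nat) ((\(χ : Nat). \(a : Nat). elimNat (\(u : Nat). Nat) a (\(o : Nat). \(y : Nat). succ y) χ) 0 1)) 0
  ~> refl ((\(ε : Type0). ε) Nat) 0
  ~> refl Nat 0
type:
  Eq Nat 0 0


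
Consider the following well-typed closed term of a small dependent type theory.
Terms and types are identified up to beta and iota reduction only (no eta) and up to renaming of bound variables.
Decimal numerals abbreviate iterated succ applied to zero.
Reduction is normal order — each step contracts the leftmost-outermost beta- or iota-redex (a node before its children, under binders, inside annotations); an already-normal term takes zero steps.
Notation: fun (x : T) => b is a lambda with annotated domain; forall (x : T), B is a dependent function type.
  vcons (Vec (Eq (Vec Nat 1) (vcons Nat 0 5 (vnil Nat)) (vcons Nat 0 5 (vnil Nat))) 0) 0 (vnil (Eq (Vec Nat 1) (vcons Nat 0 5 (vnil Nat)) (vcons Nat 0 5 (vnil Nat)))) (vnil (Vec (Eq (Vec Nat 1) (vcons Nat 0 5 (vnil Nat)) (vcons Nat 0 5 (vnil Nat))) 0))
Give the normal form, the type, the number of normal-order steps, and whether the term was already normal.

normal form:
  vcons (Vec (Eq (Vec Nat 1) (vcons Nat 0 5 (vnil Nat)) (vcons Nat 0 5 (vnil Nat))) 0) 0 (vnil (Eq (Vec Nat 1) (vcons Nat 0 5 (vnil Nat)) (vcons Nat 0 5 (vnil Nat)))) (vnil (Vec (Eq (Vec Nat 1) (vcons Nat 0 5 (vnil Nat)) (vcons Nat 0 5 (vnil Nat))) 0))
the term's type:
  Vec (Vec (Eq (Vec Nat 1) (vcons Nat 0 5 (vnil Nat)) (vcons Nat 0 5 (vnil Nat))) 0) 1
reduction steps (normal order): 0
already normal: yes


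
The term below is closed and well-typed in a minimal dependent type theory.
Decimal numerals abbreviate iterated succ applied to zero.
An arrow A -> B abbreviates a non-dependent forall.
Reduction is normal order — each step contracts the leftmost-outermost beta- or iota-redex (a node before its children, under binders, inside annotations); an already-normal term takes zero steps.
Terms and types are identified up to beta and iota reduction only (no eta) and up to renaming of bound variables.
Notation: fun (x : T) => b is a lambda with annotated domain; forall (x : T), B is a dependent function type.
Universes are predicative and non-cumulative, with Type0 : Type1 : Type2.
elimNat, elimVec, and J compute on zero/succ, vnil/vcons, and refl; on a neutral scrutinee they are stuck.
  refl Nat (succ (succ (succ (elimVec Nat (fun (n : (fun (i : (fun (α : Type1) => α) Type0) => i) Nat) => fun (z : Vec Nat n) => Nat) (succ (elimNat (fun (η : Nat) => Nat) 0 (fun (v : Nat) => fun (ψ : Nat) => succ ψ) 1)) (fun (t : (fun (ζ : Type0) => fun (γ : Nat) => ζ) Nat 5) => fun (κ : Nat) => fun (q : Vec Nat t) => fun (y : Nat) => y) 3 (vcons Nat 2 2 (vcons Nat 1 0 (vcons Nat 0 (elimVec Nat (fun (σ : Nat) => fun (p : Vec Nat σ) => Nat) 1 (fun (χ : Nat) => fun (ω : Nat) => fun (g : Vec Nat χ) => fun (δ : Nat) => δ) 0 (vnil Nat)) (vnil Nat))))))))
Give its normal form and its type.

resulting normal form:
  refl Nat 5
inferred type:
  Eq Nat 5 5


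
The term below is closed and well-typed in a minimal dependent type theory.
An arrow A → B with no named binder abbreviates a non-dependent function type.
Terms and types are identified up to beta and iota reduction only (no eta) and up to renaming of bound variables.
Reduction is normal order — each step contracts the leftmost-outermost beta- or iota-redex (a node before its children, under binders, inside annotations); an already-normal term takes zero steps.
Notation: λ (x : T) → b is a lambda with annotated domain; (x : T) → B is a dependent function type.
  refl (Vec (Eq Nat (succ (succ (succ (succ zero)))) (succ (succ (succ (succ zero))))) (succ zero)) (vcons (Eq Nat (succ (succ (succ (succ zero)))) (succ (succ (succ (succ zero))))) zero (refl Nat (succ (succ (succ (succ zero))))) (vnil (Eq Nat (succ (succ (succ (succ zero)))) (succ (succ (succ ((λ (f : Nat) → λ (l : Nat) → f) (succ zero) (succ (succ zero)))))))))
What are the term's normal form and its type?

normal form:
  refl (Vec (Eq Nat (succ (succ (succ (succ zero)))) (succ (succ (succ (succ zero))))) (succ zero)) (vcons (Eq Nat (succ (succ (succ (succ zero)))) (succ (succ (succ (succ zero))))) zero (refl Nat (succ (succ (succ (succ zero))))) (vnil (Eq Nat (succ (succ (succ (succ zero)))) (succ (succ (succ (succ zero)))))))
the term's type:
  Eq (Vec (Eq Nat (succ (succ (succ (succ zero)))) (succ (succ (succ (succ zero))))) (succ zero)) (vcons (Eq Nat (succ (succ (succ (succ zero)))) (succ (succ (succ (succ zero))))) zero (refl Nat (succ (succ (succ (succ zero))))) (vnil (Eq Nat (succ (succ (succ (succ zero)))) (succ (succ (succ (succ zero))))))) (vcons (Eq Nat (succ (succ (succ (succ zero)))) (succ (succ (succ (succ zero))))) zero (refl Nat (succ (succ (succ (succ zero))))) (vnil (Eq Nat (succ (succ (succ (succ zero)))) (succ (succ (succ (succ zero)))))))
observation: contracting a beta-redex first, the term normalizes in 2 steps.


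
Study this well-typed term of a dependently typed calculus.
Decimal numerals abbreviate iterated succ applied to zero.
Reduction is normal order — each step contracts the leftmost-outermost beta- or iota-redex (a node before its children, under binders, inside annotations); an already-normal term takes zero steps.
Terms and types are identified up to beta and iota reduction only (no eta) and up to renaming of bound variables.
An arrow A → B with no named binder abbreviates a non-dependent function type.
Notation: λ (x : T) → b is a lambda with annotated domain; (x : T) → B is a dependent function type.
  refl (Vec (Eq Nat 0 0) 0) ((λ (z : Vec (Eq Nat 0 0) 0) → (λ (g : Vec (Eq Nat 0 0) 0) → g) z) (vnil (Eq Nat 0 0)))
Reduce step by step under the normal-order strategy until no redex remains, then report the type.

reduction (normal order):
  refl (Vec (Eq Nat 0 0) 0) ((λ (z : Vec (Eq Nat 0 0) 0) → (λ (g : Vec (Eq Nat 0 0) 0) → g) z) (vnil (Eq Nat 0 0)))
  ~> refl (Vec (Eq Nat 0 0) 0) ((λ (z : Vec (Eq Nat 0 0) 0) → z) (vnil (Eq Nat 0 0)))
  ~> refl (Vec (Eq Nat 0 0) 0) (vnil (Eq Nat 0 0))
type:
  Eq (Vec (Eq Nat 0 0) 0) (vnil (Eq Nat 0 0)) (vnil (Eq Nat 0 0))


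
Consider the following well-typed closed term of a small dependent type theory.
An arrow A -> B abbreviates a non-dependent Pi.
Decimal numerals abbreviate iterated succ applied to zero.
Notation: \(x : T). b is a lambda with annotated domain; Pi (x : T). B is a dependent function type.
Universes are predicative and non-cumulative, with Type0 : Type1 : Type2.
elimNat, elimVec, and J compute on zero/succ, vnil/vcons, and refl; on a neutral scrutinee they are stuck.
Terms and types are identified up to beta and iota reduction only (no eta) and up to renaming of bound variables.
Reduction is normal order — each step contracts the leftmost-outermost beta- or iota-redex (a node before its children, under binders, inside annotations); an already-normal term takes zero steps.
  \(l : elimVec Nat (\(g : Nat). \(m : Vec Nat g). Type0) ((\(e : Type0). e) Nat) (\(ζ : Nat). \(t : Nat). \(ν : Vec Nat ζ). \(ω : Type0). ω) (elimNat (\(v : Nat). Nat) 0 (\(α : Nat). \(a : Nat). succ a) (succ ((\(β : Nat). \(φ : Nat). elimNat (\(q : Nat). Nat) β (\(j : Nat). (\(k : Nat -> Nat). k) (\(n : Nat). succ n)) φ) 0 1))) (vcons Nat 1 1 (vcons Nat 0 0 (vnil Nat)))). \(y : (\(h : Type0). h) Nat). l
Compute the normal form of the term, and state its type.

resulting normal form:
  \(l : Nat). \(g : Nat). l
type:
  Nat -> Nat -> Nat
observation: 13 normal-order steps normalize the term, beginning with an elimVec iota-redex.


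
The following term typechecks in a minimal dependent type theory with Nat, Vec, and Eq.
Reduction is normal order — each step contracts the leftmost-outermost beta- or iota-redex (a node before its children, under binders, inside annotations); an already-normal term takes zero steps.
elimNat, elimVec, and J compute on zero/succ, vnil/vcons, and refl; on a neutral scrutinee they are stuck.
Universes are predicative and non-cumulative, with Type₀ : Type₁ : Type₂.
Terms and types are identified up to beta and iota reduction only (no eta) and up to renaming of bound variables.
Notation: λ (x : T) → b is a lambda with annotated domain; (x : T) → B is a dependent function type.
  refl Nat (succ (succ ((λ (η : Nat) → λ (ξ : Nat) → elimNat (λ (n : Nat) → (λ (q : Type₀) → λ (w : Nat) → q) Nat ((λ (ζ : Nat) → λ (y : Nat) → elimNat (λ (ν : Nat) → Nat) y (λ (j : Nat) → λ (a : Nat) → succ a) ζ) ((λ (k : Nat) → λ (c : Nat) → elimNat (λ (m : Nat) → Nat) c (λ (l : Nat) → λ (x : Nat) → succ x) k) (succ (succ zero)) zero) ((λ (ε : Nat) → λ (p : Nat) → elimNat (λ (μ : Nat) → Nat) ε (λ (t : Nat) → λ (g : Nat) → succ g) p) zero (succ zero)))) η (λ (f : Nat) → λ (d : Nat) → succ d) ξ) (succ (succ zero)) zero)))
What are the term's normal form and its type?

resulting normal form:
  refl Nat (succ (succ (succ (succ zero))))
the term's type:
  Eq Nat (succ (succ (succ (succ zero)))) (succ (succ (succ (succ zero))))
observation: the leftmost-outermost redex is a beta-redex, and normalization takes 3 steps.


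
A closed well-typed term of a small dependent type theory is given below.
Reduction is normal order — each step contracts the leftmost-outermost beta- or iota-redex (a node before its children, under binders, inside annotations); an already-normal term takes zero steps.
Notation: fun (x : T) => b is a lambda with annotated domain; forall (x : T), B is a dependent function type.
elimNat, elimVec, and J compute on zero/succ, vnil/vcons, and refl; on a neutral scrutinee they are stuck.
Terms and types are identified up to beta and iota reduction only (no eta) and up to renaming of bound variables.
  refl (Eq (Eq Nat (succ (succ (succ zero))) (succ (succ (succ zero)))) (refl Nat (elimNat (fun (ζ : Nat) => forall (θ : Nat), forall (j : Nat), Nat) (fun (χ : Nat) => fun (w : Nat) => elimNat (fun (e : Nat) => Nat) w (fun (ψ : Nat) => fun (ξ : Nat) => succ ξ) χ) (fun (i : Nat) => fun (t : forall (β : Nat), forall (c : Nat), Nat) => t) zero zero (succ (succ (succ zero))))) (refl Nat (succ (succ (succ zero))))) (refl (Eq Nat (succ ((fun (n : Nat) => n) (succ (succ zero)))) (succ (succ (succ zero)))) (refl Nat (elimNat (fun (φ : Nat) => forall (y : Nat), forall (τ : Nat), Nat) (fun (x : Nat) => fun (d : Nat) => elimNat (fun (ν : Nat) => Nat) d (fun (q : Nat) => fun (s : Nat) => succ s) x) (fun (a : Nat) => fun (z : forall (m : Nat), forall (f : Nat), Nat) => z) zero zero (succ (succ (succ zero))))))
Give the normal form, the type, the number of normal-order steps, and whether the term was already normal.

reduced normal form:
  refl (Eq (Eq Nat (succ (succ (succ zero))) (succ (succ (succ zero)))) (refl Nat (succ (succ (succ zero)))) (refl Nat (succ (succ (succ zero))))) (refl (Eq Nat (succ (succ (succ zero))) (succ (succ (succ zero)))) (refl Nat (succ (succ (succ zero)))))
inferred type:
  Eq (Eq (Eq Nat (succ (succ (succ zero))) (succ (succ (succ zero)))) (refl Nat (succ (succ (succ zero)))) (refl Nat (succ (succ (succ zero))))) (refl (Eq Nat (succ (succ (succ zero))) (succ (succ (succ zero)))) (refl Nat (succ (succ (succ zero))))) (refl (Eq Nat (succ (succ (succ zero))) (succ (succ (succ zero)))) (refl Nat (succ (succ (succ zero)))))
normal-order step count: 9
started in normal form: no
first redex: an elimNat iota-redex


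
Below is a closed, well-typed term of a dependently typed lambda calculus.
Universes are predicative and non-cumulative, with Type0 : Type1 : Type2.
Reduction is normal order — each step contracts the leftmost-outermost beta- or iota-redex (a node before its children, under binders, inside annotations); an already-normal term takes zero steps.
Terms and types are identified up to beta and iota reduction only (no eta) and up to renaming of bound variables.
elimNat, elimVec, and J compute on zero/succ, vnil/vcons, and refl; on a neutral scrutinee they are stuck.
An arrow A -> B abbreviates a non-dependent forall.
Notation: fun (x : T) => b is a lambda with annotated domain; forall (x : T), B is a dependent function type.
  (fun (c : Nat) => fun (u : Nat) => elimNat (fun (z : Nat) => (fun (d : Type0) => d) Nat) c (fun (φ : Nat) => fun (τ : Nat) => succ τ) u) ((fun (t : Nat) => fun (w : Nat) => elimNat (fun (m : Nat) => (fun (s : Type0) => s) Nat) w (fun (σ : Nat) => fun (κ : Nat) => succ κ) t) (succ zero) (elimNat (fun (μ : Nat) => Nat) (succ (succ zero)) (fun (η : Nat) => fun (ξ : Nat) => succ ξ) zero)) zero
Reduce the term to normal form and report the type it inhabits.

resulting normal form:
  succ (succ (succ zero))
the term's type:
  Nat


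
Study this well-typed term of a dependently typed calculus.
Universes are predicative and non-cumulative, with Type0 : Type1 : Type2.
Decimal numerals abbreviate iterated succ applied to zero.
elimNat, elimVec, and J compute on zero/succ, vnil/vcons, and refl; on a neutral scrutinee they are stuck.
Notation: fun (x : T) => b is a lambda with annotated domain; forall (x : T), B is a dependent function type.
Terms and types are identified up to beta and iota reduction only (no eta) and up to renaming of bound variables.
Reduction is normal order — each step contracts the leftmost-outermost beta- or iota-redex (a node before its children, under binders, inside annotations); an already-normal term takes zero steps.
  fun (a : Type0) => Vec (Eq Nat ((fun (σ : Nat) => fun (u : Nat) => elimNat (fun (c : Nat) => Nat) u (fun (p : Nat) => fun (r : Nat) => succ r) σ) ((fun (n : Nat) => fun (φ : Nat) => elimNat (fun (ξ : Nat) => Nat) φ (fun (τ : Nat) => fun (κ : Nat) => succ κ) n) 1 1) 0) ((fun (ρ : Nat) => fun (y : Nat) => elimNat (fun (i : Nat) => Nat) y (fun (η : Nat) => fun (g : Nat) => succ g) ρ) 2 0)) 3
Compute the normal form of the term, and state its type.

reduced normal form:
  fun (a : Type0) => Vec (Eq Nat 2 2) 3
type:
  forall (a : Type0), Type0


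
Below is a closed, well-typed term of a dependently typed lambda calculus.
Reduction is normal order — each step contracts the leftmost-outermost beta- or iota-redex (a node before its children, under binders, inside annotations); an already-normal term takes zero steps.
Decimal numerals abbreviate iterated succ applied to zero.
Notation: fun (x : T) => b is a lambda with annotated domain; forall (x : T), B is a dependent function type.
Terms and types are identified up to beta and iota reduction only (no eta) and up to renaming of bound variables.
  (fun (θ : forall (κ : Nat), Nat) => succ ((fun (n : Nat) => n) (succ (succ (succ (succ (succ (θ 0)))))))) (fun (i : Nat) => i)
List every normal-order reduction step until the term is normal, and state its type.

normal-order reduction sequence:
  (fun (θ : forall (κ : Nat), Nat) => succ ((fun (n : Nat) => n) (succ (succ (succ (succ (succ (θ 0)))))))) (fun (i : Nat) => i)
  ~> succ ((fun (θ : Nat) => θ) (succ (succ (succ (succ (succ ((fun (κ : Nat) => κ) 0)))))))
  ~> succ (succ (succ (succ (succ (succ ((fun (θ : Nat) => θ) 0))))))
  ~> 6
inferred type:
  Nat


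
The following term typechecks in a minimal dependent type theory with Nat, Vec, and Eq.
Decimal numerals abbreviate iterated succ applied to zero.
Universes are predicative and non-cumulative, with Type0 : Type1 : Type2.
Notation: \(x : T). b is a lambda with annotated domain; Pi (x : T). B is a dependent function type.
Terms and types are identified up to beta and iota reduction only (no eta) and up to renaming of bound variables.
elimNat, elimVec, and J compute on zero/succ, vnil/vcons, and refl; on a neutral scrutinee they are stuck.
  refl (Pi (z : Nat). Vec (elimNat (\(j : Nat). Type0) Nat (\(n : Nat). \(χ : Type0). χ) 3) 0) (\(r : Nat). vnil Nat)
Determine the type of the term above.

inferred type:
  Eq (Pi (z : Nat). Vec Nat 0) (\(j : Nat). vnil Nat) (\(n : Nat). vnil Nat)
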